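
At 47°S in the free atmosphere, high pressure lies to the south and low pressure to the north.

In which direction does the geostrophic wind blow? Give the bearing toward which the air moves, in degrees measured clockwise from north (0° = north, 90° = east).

The pressure-gradient force points toward the north (bearing 000°).
Geostrophic balance: in the Southern Hemisphere the Coriolis force deflects motion to the left, so the geostrophic wind blows 90° to the left of the pressure-gradient force (low pressure on the right).
Rotating 000° by 90° counterclockwise gives 270° — the wind blows toward the west.

270°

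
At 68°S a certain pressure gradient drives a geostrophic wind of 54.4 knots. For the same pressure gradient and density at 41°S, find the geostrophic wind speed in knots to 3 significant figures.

76.9 knots

With the same pressure gradient and density, V_g ∝ 1/f ∝ 1/sin φ.
V₂ = V₁ · sin φ₁ / sin φ₂ = 54.4 × sin 68° / sin 41°
V₂ = 54.4 × 0.9272/0.6561 = 76.9 knots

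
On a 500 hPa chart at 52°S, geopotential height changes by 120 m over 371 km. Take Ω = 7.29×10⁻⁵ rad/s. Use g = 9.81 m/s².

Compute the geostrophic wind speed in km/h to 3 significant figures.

Coriolis parameter at 52°S:
f = 2Ω sin φ = 2 × 7.29×10⁻⁵ × sin 52° = 1.15×10⁻⁴ s⁻¹
Height gradient: |∂Z/∂n| = 120 m / 371000 m = 3.23×10⁻⁴
On a pressure surface, geostrophic balance gives V_g = (g/f)|∂Z/∂n|:
V_g = 9.81 × 3.23×10⁻⁴ / 1.15×10⁻⁴ = 27.6 m/s
Converting: 27.6 m/s × 3.6 = 99.4 km/h

99.4 km/h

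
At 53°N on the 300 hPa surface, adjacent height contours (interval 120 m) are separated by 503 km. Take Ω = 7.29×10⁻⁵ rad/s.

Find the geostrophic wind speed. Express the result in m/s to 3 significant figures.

Coriolis parameter at 53°N:
f = 2Ω sin φ = 2 × 7.29×10⁻⁵ × sin 53° = 1.16×10⁻⁴ s⁻¹
Height gradient: |∂Z/∂n| = 120 m / 503000 m = 2.39×10⁻⁴
On a pressure surface, geostrophic balance gives V_g = (g/f)|∂Z/∂n|:
V_g = 9.81 × 2.39×10⁻⁴ / 1.16×10⁻⁴ = 20.1 m/s

20.1 m/s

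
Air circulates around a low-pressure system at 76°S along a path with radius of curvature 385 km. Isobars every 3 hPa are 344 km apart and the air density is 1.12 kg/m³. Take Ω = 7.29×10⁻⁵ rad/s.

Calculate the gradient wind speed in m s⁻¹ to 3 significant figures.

Coriolis parameter at 76°S:
f = 2Ω sin φ = 2 × 7.29×10⁻⁵ × sin 76° = 1.41×10⁻⁴ s⁻¹
Pressure gradient: |∂P/∂n| = 300 Pa / 344000 m = 8.72×10⁻⁴ Pa/m
Geostrophic speed: V_g = |∂P/∂n|/(fρ) = 8.72×10⁻⁴/(1.41×10⁻⁴ × 1.12) = 5.50 m/s
Around a low, centrifugal force acts outward with Coriolis, so pressure-gradient force balances both:
(1/ρ)|∂P/∂n| = fV + V²/R  →  V² + fR·V − fR·V_g = 0
With fR = 1.41×10⁻⁴ × 385×10³ m = 54.5 m/s:
V = [−fR + √((fR)² + 4 fR V_g)]/2 = [−54.5 + √(54.5² + 4×54.5×5.5)]/2 = 5.04 m/s
Subgeostrophic (V < V_g = 5.5 m/s), as expected around a low.

5.04 m s⁻¹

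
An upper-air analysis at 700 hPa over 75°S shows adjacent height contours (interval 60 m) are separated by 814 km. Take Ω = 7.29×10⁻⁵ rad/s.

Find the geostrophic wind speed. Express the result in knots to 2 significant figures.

Coriolis parameter at 75°S:
f = 2Ω sin φ = 2 × 7.29×10⁻⁵ × sin 75° = 1.41×10⁻⁴ s⁻¹
Height gradient: |∂Z/∂n| = 60 m / 814000 m = 7.37×10⁻⁵
On a pressure surface, geostrophic balance gives V_g = (g/f)|∂Z/∂n|:
V_g = 9.81 × 7.37×10⁻⁵ / 1.41×10⁻⁴ = 5.13 m/s
Converting: 5.13 m/s × 1.944 = 10.0 knots

10.0 knots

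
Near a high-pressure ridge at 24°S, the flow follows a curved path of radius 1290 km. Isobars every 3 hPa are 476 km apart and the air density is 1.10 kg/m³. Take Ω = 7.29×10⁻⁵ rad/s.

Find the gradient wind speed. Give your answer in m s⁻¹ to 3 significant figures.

11.3 m s⁻¹

Coriolis parameter at 24°S:
f = 2Ω sin φ = 2 × 7.29×10⁻⁵ × sin 24° = 5.93×10⁻⁵ s⁻¹
Pressure gradient: |∂P/∂n| = 300 Pa / 476000 m = 6.30×10⁻⁴ Pa/m
Geostrophic speed: V_g = |∂P/∂n|/(fρ) = 6.30×10⁻⁴/(5.93×10⁻⁵ × 1.10) = 9.66 m/s
Around a high, pressure-gradient force acts outward with centrifugal, so Coriolis balances both:
fV = (1/ρ)|∂P/∂n| + V²/R  →  V² − fR·V + fR·V_g = 0
With fR = 5.93×10⁻⁵ × 1290×10³ m = 76.5 m/s:
V = [fR − √((fR)² − 4 fR V_g)]/2 = [76.5 − √(76.5² − 4×76.5×9.66)]/2 = 11.3 m/s
Supergeostrophic (V > V_g = 9.66 m/s), as expected around a high.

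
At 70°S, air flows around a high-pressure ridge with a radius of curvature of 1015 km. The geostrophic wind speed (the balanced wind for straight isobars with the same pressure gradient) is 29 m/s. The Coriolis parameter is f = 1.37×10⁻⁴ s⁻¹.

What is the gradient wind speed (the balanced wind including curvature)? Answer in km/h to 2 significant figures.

150 km/h

Around a high, pressure-gradient force acts outward with centrifugal, so Coriolis balances both:
fV = (1/ρ)|∂P/∂n| + V²/R  →  V² − fR·V + fR·V_g = 0
With fR = 1.37×10⁻⁴ × 1015×10³ m = 139 m/s:
V = [fR − √((fR)² − 4 fR V_g)]/2 = [139 − √(139² − 4×139×29)]/2 = 41.2 m/s
Supergeostrophic (V > V_g = 29 m/s), as expected around a high.
Converting: 41.2 m/s × 3.6 = 150 km/h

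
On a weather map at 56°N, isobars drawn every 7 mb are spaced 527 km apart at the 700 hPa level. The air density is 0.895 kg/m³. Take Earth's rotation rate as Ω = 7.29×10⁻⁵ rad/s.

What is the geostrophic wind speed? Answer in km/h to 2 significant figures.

44 km/h

Coriolis parameter at 56°N:
f = 2Ω sin φ = 2 × 7.29×10⁻⁵ × sin 56° = 1.21×10⁻⁴ s⁻¹
Pressure gradient: |∂P/∂n| = 700 Pa / 527000 m = 1.33×10⁻³ Pa/m
Geostrophic balance (pressure-gradient force = Coriolis force):
V_g = (1/(fρ)) |∂P/∂n| = 1.33×10⁻³ / (1.21×10⁻⁴ × 0.895) = 12.3 m/s
Converting: 12.3 m/s × 3.6 = 44 km/h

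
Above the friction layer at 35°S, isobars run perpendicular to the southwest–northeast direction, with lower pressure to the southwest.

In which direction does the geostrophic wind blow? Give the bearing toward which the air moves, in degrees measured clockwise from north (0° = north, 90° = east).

The pressure-gradient force points toward the southwest (bearing 225°).
Geostrophic balance: in the Southern Hemisphere the Coriolis force deflects motion to the left, so the geostrophic wind blows 90° to the left of the pressure-gradient force (low pressure on the right).
Rotating 225° by 90° counterclockwise gives 135° — the wind blows toward the southeast.

135°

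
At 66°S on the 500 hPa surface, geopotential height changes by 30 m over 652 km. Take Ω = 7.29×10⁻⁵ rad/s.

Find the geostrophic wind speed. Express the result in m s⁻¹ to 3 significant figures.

Coriolis parameter at 66°S:
f = 2Ω sin φ = 2 × 7.29×10⁻⁵ × sin 66° = 1.33×10⁻⁴ s⁻¹
Height gradient: |∂Z/∂n| = 30 m / 652000 m = 4.60×10⁻⁵
On a pressure surface, geostrophic balance gives V_g = (g/f)|∂Z/∂n|:
V_g = 9.81 × 4.60×10⁻⁵ / 1.33×10⁻⁴ = 3.39 m/s

3.39 m s⁻¹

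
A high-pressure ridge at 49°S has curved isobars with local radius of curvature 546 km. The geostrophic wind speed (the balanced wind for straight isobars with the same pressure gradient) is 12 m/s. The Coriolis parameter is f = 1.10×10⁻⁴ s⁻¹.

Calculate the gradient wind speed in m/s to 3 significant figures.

16.6 m/s

Around a high, pressure-gradient force acts outward with centrifugal, so Coriolis balances both:
fV = (1/ρ)|∂P/∂n| + V²/R  →  V² − fR·V + fR·V_g = 0
With fR = 1.10×10⁻⁴ × 546×10³ m = 60.1 m/s:
V = [fR − √((fR)² − 4 fR V_g)]/2 = [60.1 − √(60.1² − 4×60.1×12)]/2 = 16.6 m/s
Supergeostrophic (V > V_g = 12 m/s), as expected around a high.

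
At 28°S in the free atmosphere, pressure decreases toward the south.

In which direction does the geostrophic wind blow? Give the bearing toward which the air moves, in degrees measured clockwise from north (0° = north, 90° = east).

The pressure-gradient force points toward the south (bearing 180°).
Geostrophic balance: in the Southern Hemisphere the Coriolis force deflects motion to the left, so the geostrophic wind blows 90° to the left of the pressure-gradient force (low pressure on the right).
Rotating 180° by 90° counterclockwise gives 090° — the wind blows toward the east.

090°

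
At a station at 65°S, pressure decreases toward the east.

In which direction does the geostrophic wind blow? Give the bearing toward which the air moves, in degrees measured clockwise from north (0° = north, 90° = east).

000°

The pressure-gradient force points toward the east (bearing 090°).
Geostrophic balance: in the Southern Hemisphere the Coriolis force deflects motion to the left, so the geostrophic wind blows 90° to the left of the pressure-gradient force (low pressure on the right).
Rotating 090° by 90° counterclockwise gives 000° — the wind blows toward the north.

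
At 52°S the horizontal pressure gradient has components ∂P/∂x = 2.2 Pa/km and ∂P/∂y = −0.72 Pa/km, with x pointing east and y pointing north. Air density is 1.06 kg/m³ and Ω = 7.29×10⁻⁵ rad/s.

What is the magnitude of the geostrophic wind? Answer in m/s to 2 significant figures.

19 m/s

Coriolis parameter at 52°S:
f = 2Ω sin φ = 2 × 7.29×10⁻⁵ × sin 52° = 1.15×10⁻⁴ s⁻¹
In the Southern Hemisphere f is negative: f = −1.15×10⁻⁴ s⁻¹.
Component geostrophic relations (x east, y north):
u_g = −(1/(fρ)) ∂P/∂y,  v_g = (1/(fρ)) ∂P/∂x
u_g = −(−0.72×10⁻³)/(−1.15×10⁻⁴ × 1.06) = −5.91 m/s;  v_g = (2.2×10⁻³)/(−1.15×10⁻⁴ × 1.06) = −18.1 m/s
|V_g| = √(u_g² + v_g²) = 19.0 m/s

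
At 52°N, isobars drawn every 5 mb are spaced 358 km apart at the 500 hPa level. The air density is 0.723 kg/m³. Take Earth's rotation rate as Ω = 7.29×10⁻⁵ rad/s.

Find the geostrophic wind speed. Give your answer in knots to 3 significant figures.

32.7 knots

Coriolis parameter at 52°N:
f = 2Ω sin φ = 2 × 7.29×10⁻⁵ × sin 52° = 1.15×10⁻⁴ s⁻¹
Pressure gradient: |∂P/∂n| = 500 Pa / 358000 m = 1.40×10⁻³ Pa/m
Geostrophic balance (pressure-gradient force = Coriolis force):
V_g = (1/(fρ)) |∂P/∂n| = 1.40×10⁻³ / (1.15×10⁻⁴ × 0.723) = 16.8 m/s
Converting: 16.8 m/s × 1.944 = 32.7 knots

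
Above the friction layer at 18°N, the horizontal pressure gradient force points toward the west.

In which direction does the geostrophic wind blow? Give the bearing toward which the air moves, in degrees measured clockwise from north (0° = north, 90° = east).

000°

The pressure-gradient force points toward the west (bearing 270°).
Geostrophic balance: in the Northern Hemisphere the Coriolis force deflects motion to the right, so the geostrophic wind blows 90° to the right of the pressure-gradient force (low pressure on the left).
Rotating 270° by 90° clockwise gives 000° — the wind blows toward the north.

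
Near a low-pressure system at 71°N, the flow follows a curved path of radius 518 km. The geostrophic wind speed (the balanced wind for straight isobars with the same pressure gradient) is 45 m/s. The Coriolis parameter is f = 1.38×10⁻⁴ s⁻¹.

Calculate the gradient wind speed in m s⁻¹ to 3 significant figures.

31.3 m s⁻¹

Around a low, centrifugal force acts outward with Coriolis, so pressure-gradient force balances both:
(1/ρ)|∂P/∂n| = fV + V²/R  →  V² + fR·V − fR·V_g = 0
With fR = 1.38×10⁻⁴ × 518×10³ m = 71.5 m/s:
V = [−fR + √((fR)² + 4 fR V_g)]/2 = [−71.5 + √(71.5² + 4×71.5×45)]/2 = 31.3 m/s
Subgeostrophic (V < V_g = 45 m/s), as expected around a low.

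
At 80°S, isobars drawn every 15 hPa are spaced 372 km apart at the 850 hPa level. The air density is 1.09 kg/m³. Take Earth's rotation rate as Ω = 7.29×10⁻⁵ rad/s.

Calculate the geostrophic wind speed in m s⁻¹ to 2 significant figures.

Coriolis parameter at 80°S:
f = 2Ω sin φ = 2 × 7.29×10⁻⁵ × sin 80° = 1.44×10⁻⁴ s⁻¹
Pressure gradient: |∂P/∂n| = 1500 Pa / 372000 m = 4.03×10⁻³ Pa/m
Geostrophic balance (pressure-gradient force = Coriolis force):
V_g = (1/(fρ)) |∂P/∂n| = 4.03×10⁻³ / (1.44×10⁻⁴ × 1.09) = 25.8 m/s

26 m s⁻¹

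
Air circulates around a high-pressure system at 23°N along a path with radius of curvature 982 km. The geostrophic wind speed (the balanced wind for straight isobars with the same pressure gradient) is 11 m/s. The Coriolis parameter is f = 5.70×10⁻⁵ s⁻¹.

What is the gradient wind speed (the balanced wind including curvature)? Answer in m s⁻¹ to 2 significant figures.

Around a high, pressure-gradient force acts outward with centrifugal, so Coriolis balances both:
fV = (1/ρ)|∂P/∂n| + V²/R  →  V² − fR·V + fR·V_g = 0
With fR = 5.70×10⁻⁵ × 982×10³ m = 56.0 m/s:
V = [fR − √((fR)² − 4 fR V_g)]/2 = [56.0 − √(56.0² − 4×56.0×11)]/2 = 15 m/s
Supergeostrophic (V > V_g = 11 m/s), as expected around a high.

15 m s⁻¹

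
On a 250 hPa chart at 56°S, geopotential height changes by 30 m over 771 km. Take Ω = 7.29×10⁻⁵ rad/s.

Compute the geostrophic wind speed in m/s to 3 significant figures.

3.16 m/s

Coriolis parameter at 56°S:
f = 2Ω sin φ = 2 × 7.29×10⁻⁵ × sin 56° = 1.21×10⁻⁴ s⁻¹
Height gradient: |∂Z/∂n| = 30 m / 771000 m = 3.89×10⁻⁵
On a pressure surface, geostrophic balance gives V_g = (g/f)|∂Z/∂n|:
V_g = 9.81 × 3.89×10⁻⁵ / 1.21×10⁻⁴ = 3.16 m/s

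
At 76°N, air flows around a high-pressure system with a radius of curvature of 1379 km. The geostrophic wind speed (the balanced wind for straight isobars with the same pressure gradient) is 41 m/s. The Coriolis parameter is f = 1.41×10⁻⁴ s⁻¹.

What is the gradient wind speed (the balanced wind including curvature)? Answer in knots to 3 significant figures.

Around a high, pressure-gradient force acts outward with centrifugal, so Coriolis balances both:
fV = (1/ρ)|∂P/∂n| + V²/R  →  V² − fR·V + fR·V_g = 0
With fR = 1.41×10⁻⁴ × 1379×10³ m = 194 m/s:
V = [fR − √((fR)² − 4 fR V_g)]/2 = [194 − √(194² − 4×194×41)]/2 = 58.8 m/s
Supergeostrophic (V > V_g = 41 m/s), as expected around a high.
Converting: 58.8 m/s × 1.944 = 114 knots

114 knots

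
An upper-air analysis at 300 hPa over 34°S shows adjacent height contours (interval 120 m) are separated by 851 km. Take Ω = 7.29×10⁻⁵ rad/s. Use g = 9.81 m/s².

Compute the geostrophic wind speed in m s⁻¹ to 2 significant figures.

Coriolis parameter at 34°S:
f = 2Ω sin φ = 2 × 7.29×10⁻⁵ × sin 34° = 8.15×10⁻⁵ s⁻¹
Height gradient: |∂Z/∂n| = 120 m / 851000 m = 1.41×10⁻⁴
On a pressure surface, geostrophic balance gives V_g = (g/f)|∂Z/∂n|:
V_g = 9.81 × 1.41×10⁻⁴ / 8.15×10⁻⁵ = 17.0 m/s

17 m s⁻¹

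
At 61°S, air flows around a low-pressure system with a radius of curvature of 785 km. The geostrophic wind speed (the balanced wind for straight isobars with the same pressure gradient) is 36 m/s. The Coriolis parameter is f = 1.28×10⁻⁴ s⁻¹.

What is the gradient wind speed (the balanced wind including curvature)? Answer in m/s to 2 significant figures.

Around a low, centrifugal force acts outward with Coriolis, so pressure-gradient force balances both:
(1/ρ)|∂P/∂n| = fV + V²/R  →  V² + fR·V − fR·V_g = 0
With fR = 1.28×10⁻⁴ × 785×10³ m = 100 m/s:
V = [−fR + √((fR)² + 4 fR V_g)]/2 = [−100 + √(100² + 4×100×36)]/2 = 28.1 m/s
Subgeostrophic (V < V_g = 36 m/s), as expected around a low.

28 m/s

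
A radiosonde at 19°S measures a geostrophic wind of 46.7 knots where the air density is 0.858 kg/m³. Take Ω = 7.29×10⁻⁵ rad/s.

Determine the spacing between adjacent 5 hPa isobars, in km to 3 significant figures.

Coriolis parameter at 19°S:
f = 2Ω sin φ = 2 × 7.29×10⁻⁵ × sin 19° = 4.75×10⁻⁵ s⁻¹
Wind speed in SI: 46.7 knots = 24.0 m/s
Geostrophic balance rearranged: |∂P/∂n| = f ρ V_g
|∂P/∂n| = 4.75×10⁻⁵ × 0.858 × 24.0 = 9.78×10⁻⁴ Pa/m
Isobar spacing: Δn = ΔP/|∂P/∂n| = 500 Pa / 9.78×10⁻⁴ Pa/m = 511009 m ≈ 511 km

511 km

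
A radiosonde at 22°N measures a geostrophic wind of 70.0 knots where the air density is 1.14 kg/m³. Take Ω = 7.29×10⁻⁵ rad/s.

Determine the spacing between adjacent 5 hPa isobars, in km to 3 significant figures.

223 km

Coriolis parameter at 22°N:
f = 2Ω sin φ = 2 × 7.29×10⁻⁵ × sin 22° = 5.46×10⁻⁵ s⁻¹
Wind speed in SI: 70.0 knots = 36.0 m/s
Geostrophic balance rearranged: |∂P/∂n| = f ρ V_g
|∂P/∂n| = 5.46×10⁻⁵ × 1.14 × 36.0 = 2.24×10⁻³ Pa/m
Isobar spacing: Δn = ΔP/|∂P/∂n| = 500 Pa / 2.24×10⁻³ Pa/m = 222995 m ≈ 223 km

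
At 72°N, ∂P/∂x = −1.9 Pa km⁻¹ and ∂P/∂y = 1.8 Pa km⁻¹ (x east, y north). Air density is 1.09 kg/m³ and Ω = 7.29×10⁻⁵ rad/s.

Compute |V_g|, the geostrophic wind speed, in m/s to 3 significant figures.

Coriolis parameter at 72°N:
f = 2Ω sin φ = 2 × 7.29×10⁻⁵ × sin 72° = 1.39×10⁻⁴ s⁻¹
Component geostrophic relations (x east, y north):
u_g = −(1/(fρ)) ∂P/∂y,  v_g = (1/(fρ)) ∂P/∂x
u_g = −(1.8×10⁻³)/(1.39×10⁻⁴ × 1.09) = −11.9 m/s;  v_g = (−1.9×10⁻³)/(1.39×10⁻⁴ × 1.09) = −12.6 m/s
|V_g| = √(u_g² + v_g²) = 17.3 m/s

17.3 m/s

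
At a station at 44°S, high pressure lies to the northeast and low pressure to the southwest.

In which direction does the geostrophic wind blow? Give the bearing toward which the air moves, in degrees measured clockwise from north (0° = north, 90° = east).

135°

The pressure-gradient force points toward the southwest (bearing 225°).
Geostrophic balance: in the Southern Hemisphere the Coriolis force deflects motion to the left, so the geostrophic wind blows 90° to the left of the pressure-gradient force (low pressure on the right).
Rotating 225° by 90° counterclockwise gives 135° — the wind blows toward the southeast.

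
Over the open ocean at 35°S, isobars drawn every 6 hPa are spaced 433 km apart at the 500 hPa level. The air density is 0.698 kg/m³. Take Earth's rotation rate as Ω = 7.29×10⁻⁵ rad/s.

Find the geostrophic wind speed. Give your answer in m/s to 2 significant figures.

Coriolis parameter at 35°S:
f = 2Ω sin φ = 2 × 7.29×10⁻⁵ × sin 35° = 8.36×10⁻⁵ s⁻¹
Pressure gradient: |∂P/∂n| = 600 Pa / 433000 m = 1.39×10⁻³ Pa/m
Geostrophic balance (pressure-gradient force = Coriolis force):
V_g = (1/(fρ)) |∂P/∂n| = 1.39×10⁻³ / (8.36×10⁻⁵ × 0.698) = 23.7 m/s

24 m/s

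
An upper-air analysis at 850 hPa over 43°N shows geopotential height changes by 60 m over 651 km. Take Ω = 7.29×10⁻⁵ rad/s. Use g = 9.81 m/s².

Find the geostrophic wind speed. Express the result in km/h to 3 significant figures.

Coriolis parameter at 43°N:
f = 2Ω sin φ = 2 × 7.29×10⁻⁵ × sin 43° = 9.94×10⁻⁵ s⁻¹
Height gradient: |∂Z/∂n| = 60 m / 651000 m = 9.22×10⁻⁵
On a pressure surface, geostrophic balance gives V_g = (g/f)|∂Z/∂n|:
V_g = 9.81 × 9.22×10⁻⁵ / 9.94×10⁻⁵ = 9.09 m/s
Converting: 9.09 m/s × 3.6 = 32.7 km/h

32.7 km/h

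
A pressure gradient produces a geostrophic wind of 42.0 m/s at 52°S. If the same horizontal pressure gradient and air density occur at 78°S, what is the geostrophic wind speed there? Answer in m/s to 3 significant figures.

33.8 m/s

With the same pressure gradient and density, V_g ∝ 1/f ∝ 1/sin φ.
V₂ = V₁ · sin φ₁ / sin φ₂ = 42.0 × sin 52° / sin 78°
V₂ = 42.0 × 0.7880/0.9781 = 33.8 m/s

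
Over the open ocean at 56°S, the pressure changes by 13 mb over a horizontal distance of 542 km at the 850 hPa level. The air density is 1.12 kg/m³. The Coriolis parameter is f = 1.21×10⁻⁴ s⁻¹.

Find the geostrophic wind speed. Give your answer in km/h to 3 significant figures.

63.7 km/h

Pressure gradient: |∂P/∂n| = 1300 Pa / 542000 m = 2.40×10⁻³ Pa/m
Geostrophic balance (pressure-gradient force = Coriolis force):
V_g = (1/(fρ)) |∂P/∂n| = 2.40×10⁻³ / (1.21×10⁻⁴ × 1.12) = 17.7 m/s
Converting: 17.7 m/s × 3.6 = 63.7 km/h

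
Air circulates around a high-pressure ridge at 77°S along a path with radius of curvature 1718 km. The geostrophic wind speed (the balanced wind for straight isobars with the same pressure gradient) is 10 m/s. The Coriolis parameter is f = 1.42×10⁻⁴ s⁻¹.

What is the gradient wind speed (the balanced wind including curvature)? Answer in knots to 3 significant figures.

Around a high, pressure-gradient force acts outward with centrifugal, so Coriolis balances both:
fV = (1/ρ)|∂P/∂n| + V²/R  →  V² − fR·V + fR·V_g = 0
With fR = 1.42×10⁻⁴ × 1718×10³ m = 244 m/s:
V = [fR − √((fR)² − 4 fR V_g)]/2 = [244 − √(244² − 4×244×10)]/2 = 10.4 m/s
Supergeostrophic (V > V_g = 10 m/s), as expected around a high.
Converting: 10.4 m/s × 1.944 = 20.3 knots

20.3 knots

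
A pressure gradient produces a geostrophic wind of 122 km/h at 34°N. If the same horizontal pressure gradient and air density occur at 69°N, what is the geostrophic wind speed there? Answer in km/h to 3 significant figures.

With the same pressure gradient and density, V_g ∝ 1/f ∝ 1/sin φ.
V₂ = V₁ · sin φ₁ / sin φ₂ = 122 × sin 34° / sin 69°
V₂ = 122 × 0.5592/0.9336 = 73.1 km/h

73.1 km/h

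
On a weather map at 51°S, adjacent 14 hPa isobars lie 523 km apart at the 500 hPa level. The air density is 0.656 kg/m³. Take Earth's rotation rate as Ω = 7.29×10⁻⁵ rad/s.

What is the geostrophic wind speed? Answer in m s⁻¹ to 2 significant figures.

Coriolis parameter at 51°S:
f = 2Ω sin φ = 2 × 7.29×10⁻⁵ × sin 51° = 1.13×10⁻⁴ s⁻¹
Pressure gradient: |∂P/∂n| = 1400 Pa / 523000 m = 2.68×10⁻³ Pa/m
Geostrophic balance (pressure-gradient force = Coriolis force):
V_g = (1/(fρ)) |∂P/∂n| = 2.68×10⁻³ / (1.13×10⁻⁴ × 0.656) = 36.0 m/s

36 m s⁻¹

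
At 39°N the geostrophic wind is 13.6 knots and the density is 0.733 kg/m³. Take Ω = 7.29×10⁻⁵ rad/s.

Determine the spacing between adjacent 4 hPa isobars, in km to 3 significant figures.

Coriolis parameter at 39°N:
f = 2Ω sin φ = 2 × 7.29×10⁻⁵ × sin 39° = 9.18×10⁻⁵ s⁻¹
Wind speed in SI: 13.6 knots = 7.00 m/s
Geostrophic balance rearranged: |∂P/∂n| = f ρ V_g
|∂P/∂n| = 9.18×10⁻⁵ × 0.733 × 7.00 = 4.71×10⁻⁴ Pa/m
Isobar spacing: Δn = ΔP/|∂P/∂n| = 400 Pa / 4.71×10⁻⁴ Pa/m = 850060 m ≈ 850 km

850 km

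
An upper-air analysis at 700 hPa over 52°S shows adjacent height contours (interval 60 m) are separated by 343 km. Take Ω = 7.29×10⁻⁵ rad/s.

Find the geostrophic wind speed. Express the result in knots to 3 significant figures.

Coriolis parameter at 52°S:
f = 2Ω sin φ = 2 × 7.29×10⁻⁵ × sin 52° = 1.15×10⁻⁴ s⁻¹
Height gradient: |∂Z/∂n| = 60 m / 343000 m = 1.75×10⁻⁴
On a pressure surface, geostrophic balance gives V_g = (g/f)|∂Z/∂n|:
V_g = 9.81 × 1.75×10⁻⁴ / 1.15×10⁻⁴ = 14.9 m/s
Converting: 14.9 m/s × 1.944 = 29.0 knots

29.0 knots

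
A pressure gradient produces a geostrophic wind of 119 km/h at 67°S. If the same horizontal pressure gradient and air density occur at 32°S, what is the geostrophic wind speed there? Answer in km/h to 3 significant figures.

With the same pressure gradient and density, V_g ∝ 1/f ∝ 1/sin φ.
V₂ = V₁ · sin φ₁ / sin φ₂ = 119 × sin 67° / sin 32°
V₂ = 119 × 0.9205/0.5299 = 207 km/h

207 km/h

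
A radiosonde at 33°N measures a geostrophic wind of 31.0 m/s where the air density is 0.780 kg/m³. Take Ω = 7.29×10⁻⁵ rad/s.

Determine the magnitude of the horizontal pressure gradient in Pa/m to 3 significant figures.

Coriolis parameter at 33°N:
f = 2Ω sin φ = 2 × 7.29×10⁻⁵ × sin 33° = 7.94×10⁻⁵ s⁻¹
Geostrophic balance rearranged: |∂P/∂n| = f ρ V_g
|∂P/∂n| = 7.94×10⁻⁵ × 0.780 × 31.0 = 1.92×10⁻³ Pa/m

1.92×10⁻³ Pa/m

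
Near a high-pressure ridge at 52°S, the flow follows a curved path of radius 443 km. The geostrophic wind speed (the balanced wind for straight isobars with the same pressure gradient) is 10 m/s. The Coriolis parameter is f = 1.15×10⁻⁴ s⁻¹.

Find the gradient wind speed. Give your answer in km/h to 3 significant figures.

Around a high, pressure-gradient force acts outward with centrifugal, so Coriolis balances both:
fV = (1/ρ)|∂P/∂n| + V²/R  →  V² − fR·V + fR·V_g = 0
With fR = 1.15×10⁻⁴ × 443×10³ m = 50.9 m/s:
V = [fR − √((fR)² − 4 fR V_g)]/2 = [50.9 − √(50.9² − 4×50.9×10)]/2 = 13.7 m/s
Supergeostrophic (V > V_g = 10 m/s), as expected around a high.
Converting: 13.7 m/s × 3.6 = 49.2 km/h

49.2 km/h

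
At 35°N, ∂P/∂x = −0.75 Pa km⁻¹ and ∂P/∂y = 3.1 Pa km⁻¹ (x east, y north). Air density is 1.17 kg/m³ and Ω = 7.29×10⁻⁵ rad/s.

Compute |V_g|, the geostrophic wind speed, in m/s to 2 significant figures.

Coriolis parameter at 35°N:
f = 2Ω sin φ = 2 × 7.29×10⁻⁵ × sin 35° = 8.36×10⁻⁵ s⁻¹
Component geostrophic relations (x east, y north):
u_g = −(1/(fρ)) ∂P/∂y,  v_g = (1/(fρ)) ∂P/∂x
u_g = −(3.1×10⁻³)/(8.36×10⁻⁵ × 1.17) = −31.7 m/s;  v_g = (−0.75×10⁻³)/(8.36×10⁻⁵ × 1.17) = −7.67 m/s
|V_g| = √(u_g² + v_g²) = 32.6 m/s

33 m/s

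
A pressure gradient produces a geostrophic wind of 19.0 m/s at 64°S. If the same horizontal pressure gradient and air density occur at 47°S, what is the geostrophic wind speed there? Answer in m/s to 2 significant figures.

23 m/s

With the same pressure gradient and density, V_g ∝ 1/f ∝ 1/sin φ.
V₂ = V₁ · sin φ₁ / sin φ₂ = 19.0 × sin 64° / sin 47°
V₂ = 19.0 × 0.8988/0.7314 = 23 m/s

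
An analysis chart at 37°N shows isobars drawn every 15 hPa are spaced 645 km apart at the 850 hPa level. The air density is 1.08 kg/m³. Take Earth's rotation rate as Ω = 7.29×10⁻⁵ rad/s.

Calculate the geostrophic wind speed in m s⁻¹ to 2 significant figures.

Coriolis parameter at 37°N:
f = 2Ω sin φ = 2 × 7.29×10⁻⁵ × sin 37° = 8.77×10⁻⁵ s⁻¹
Pressure gradient: |∂P/∂n| = 1500 Pa / 645000 m = 2.33×10⁻³ Pa/m
Geostrophic balance (pressure-gradient force = Coriolis force):
V_g = (1/(fρ)) |∂P/∂n| = 2.33×10⁻³ / (8.77×10⁻⁵ × 1.08) = 24.5 m/s

25 m s⁻¹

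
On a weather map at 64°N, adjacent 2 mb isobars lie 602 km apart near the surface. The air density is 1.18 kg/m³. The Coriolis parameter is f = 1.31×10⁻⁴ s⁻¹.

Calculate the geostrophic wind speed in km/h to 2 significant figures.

Pressure gradient: |∂P/∂n| = 200 Pa / 602000 m = 3.32×10⁻⁴ Pa/m
Geostrophic balance (pressure-gradient force = Coriolis force):
V_g = (1/(fρ)) |∂P/∂n| = 3.32×10⁻⁴ / (1.31×10⁻⁴ × 1.18) = 2.15 m/s
Converting: 2.15 m/s × 3.6 = 7.7 km/h

7.7 km/h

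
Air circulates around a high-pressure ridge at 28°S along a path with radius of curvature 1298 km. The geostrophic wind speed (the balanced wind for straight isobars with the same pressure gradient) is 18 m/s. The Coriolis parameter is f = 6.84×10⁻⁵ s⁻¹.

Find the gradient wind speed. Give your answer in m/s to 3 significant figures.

25.1 m/s

Around a high, pressure-gradient force acts outward with centrifugal, so Coriolis balances both:
fV = (1/ρ)|∂P/∂n| + V²/R  →  V² − fR·V + fR·V_g = 0
With fR = 6.84×10⁻⁵ × 1298×10³ m = 88.8 m/s:
V = [fR − √((fR)² − 4 fR V_g)]/2 = [88.8 − √(88.8² − 4×88.8×18)]/2 = 25.1 m/s
Supergeostrophic (V > V_g = 18 m/s), as expected around a high.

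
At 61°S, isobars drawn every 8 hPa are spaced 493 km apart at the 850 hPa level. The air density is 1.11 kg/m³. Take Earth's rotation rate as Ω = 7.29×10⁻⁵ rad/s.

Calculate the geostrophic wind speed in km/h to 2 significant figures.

41 km/h

Coriolis parameter at 61°S:
f = 2Ω sin φ = 2 × 7.29×10⁻⁵ × sin 61° = 1.28×10⁻⁴ s⁻¹
Pressure gradient: |∂P/∂n| = 800 Pa / 493000 m = 1.62×10⁻³ Pa/m
Geostrophic balance (pressure-gradient force = Coriolis force):
V_g = (1/(fρ)) |∂P/∂n| = 1.62×10⁻³ / (1.28×10⁻⁴ × 1.11) = 11.5 m/s
Converting: 11.5 m/s × 3.6 = 41 km/h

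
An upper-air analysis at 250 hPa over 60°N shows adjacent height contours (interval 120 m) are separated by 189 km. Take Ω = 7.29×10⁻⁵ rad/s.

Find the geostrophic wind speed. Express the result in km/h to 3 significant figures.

178 km/h

Coriolis parameter at 60°N:
f = 2Ω sin φ = 2 × 7.29×10⁻⁵ × sin 60° = 1.26×10⁻⁴ s⁻¹
Height gradient: |∂Z/∂n| = 120 m / 189000 m = 6.35×10⁻⁴
On a pressure surface, geostrophic balance gives V_g = (g/f)|∂Z/∂n|:
V_g = 9.81 × 6.35×10⁻⁴ / 1.26×10⁻⁴ = 49.3 m/s
Converting: 49.3 m/s × 3.6 = 178 km/h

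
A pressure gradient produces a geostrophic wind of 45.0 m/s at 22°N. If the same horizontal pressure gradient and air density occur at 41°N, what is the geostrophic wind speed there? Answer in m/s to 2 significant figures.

26 m/s

With the same pressure gradient and density, V_g ∝ 1/f ∝ 1/sin φ.
V₂ = V₁ · sin φ₁ / sin φ₂ = 45.0 × sin 22° / sin 41°
V₂ = 45.0 × 0.3746/0.6561 = 26 m/s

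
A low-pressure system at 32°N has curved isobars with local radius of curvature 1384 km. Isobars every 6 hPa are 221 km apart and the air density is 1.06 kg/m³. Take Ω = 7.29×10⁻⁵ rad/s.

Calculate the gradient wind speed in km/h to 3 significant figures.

95.6 km/h

Coriolis parameter at 32°N:
f = 2Ω sin φ = 2 × 7.29×10⁻⁵ × sin 32° = 7.73×10⁻⁵ s⁻¹
Pressure gradient: |∂P/∂n| = 600 Pa / 221000 m = 2.71×10⁻³ Pa/m
Geostrophic speed: V_g = |∂P/∂n|/(fρ) = 2.71×10⁻³/(7.73×10⁻⁵ × 1.06) = 33.2 m/s
Around a low, centrifugal force acts outward with Coriolis, so pressure-gradient force balances both:
(1/ρ)|∂P/∂n| = fV + V²/R  →  V² + fR·V − fR·V_g = 0
With fR = 7.73×10⁻⁵ × 1384×10³ m = 107 m/s:
V = [−fR + √((fR)² + 4 fR V_g)]/2 = [−107 + √(107² + 4×107×33.2)]/2 = 26.6 m/s
Subgeostrophic (V < V_g = 33.2 m/s), as expected around a low.
Converting: 26.6 m/s × 3.6 = 95.6 km/h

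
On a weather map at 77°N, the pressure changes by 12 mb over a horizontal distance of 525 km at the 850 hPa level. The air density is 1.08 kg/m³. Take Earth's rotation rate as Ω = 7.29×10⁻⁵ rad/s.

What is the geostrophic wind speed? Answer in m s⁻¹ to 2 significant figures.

Coriolis parameter at 77°N:
f = 2Ω sin φ = 2 × 7.29×10⁻⁵ × sin 77° = 1.42×10⁻⁴ s⁻¹
Pressure gradient: |∂P/∂n| = 1200 Pa / 525000 m = 2.29×10⁻³ Pa/m
Geostrophic balance (pressure-gradient force = Coriolis force):
V_g = (1/(fρ)) |∂P/∂n| = 2.29×10⁻³ / (1.42×10⁻⁴ × 1.08) = 14.9 m/s

15 m s⁻¹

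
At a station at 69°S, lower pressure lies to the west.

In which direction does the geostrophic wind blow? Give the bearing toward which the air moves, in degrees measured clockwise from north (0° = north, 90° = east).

The pressure-gradient force points toward the west (bearing 270°).
Geostrophic balance: in the Southern Hemisphere the Coriolis force deflects motion to the left, so the geostrophic wind blows 90° to the left of the pressure-gradient force (low pressure on the right).
Rotating 270° by 90° counterclockwise gives 180° — the wind blows toward the south.

180°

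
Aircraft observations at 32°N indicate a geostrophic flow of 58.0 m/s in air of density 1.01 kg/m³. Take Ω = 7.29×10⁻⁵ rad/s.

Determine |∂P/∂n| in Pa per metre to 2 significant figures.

Coriolis parameter at 32°N:
f = 2Ω sin φ = 2 × 7.29×10⁻⁵ × sin 32° = 7.73×10⁻⁵ s⁻¹
Geostrophic balance rearranged: |∂P/∂n| = f ρ V_g
|∂P/∂n| = 7.73×10⁻⁵ × 1.01 × 58.0 = 4.53×10⁻³ Pa/m

4.5×10⁻³ Pa/m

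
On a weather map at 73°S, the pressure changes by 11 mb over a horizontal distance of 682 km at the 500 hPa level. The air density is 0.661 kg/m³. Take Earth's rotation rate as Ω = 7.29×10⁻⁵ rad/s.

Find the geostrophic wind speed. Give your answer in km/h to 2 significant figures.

63 km/h

Coriolis parameter at 73°S:
f = 2Ω sin φ = 2 × 7.29×10⁻⁵ × sin 73° = 1.39×10⁻⁴ s⁻¹
Pressure gradient: |∂P/∂n| = 1100 Pa / 682000 m = 1.61×10⁻³ Pa/m
Geostrophic balance (pressure-gradient force = Coriolis force):
V_g = (1/(fρ)) |∂P/∂n| = 1.61×10⁻³ / (1.39×10⁻⁴ × 0.661) = 17.5 m/s
Converting: 17.5 m/s × 3.6 = 63 km/h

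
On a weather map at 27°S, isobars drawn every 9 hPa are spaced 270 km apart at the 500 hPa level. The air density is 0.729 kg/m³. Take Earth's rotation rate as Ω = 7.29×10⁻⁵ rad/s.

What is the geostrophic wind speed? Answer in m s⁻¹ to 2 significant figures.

69 m s⁻¹

Coriolis parameter at 27°S:
f = 2Ω sin φ = 2 × 7.29×10⁻⁵ × sin 27° = 6.62×10⁻⁵ s⁻¹
Pressure gradient: |∂P/∂n| = 900 Pa / 270000 m = 3.33×10⁻³ Pa/m
Geostrophic balance (pressure-gradient force = Coriolis force):
V_g = (1/(fρ)) |∂P/∂n| = 3.33×10⁻³ / (6.62×10⁻⁵ × 0.729) = 69.1 m/s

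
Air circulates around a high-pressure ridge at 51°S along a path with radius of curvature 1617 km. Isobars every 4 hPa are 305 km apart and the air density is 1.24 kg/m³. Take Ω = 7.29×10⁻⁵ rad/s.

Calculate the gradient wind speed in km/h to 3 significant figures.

Coriolis parameter at 51°S:
f = 2Ω sin φ = 2 × 7.29×10⁻⁵ × sin 51° = 1.13×10⁻⁴ s⁻¹
Pressure gradient: |∂P/∂n| = 400 Pa / 305000 m = 1.31×10⁻³ Pa/m
Geostrophic speed: V_g = |∂P/∂n|/(fρ) = 1.31×10⁻³/(1.13×10⁻⁴ × 1.24) = 9.33 m/s
Around a high, pressure-gradient force acts outward with centrifugal, so Coriolis balances both:
fV = (1/ρ)|∂P/∂n| + V²/R  →  V² − fR·V + fR·V_g = 0
With fR = 1.13×10⁻⁴ × 1617×10³ m = 183 m/s:
V = [fR − √((fR)² − 4 fR V_g)]/2 = [183 − √(183² − 4×183×9.33)]/2 = 9.87 m/s
Supergeostrophic (V > V_g = 9.33 m/s), as expected around a high.
Converting: 9.87 m/s × 3.6 = 35.5 km/h

35.5 km/h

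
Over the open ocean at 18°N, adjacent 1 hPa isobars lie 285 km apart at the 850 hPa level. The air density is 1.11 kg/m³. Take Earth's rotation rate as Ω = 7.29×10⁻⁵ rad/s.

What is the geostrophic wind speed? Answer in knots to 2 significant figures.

Coriolis parameter at 18°N:
f = 2Ω sin φ = 2 × 7.29×10⁻⁵ × sin 18° = 4.51×10⁻⁵ s⁻¹
Pressure gradient: |∂P/∂n| = 100 Pa / 285000 m = 3.51×10⁻⁴ Pa/m
Geostrophic balance (pressure-gradient force = Coriolis force):
V_g = (1/(fρ)) |∂P/∂n| = 3.51×10⁻⁴ / (4.51×10⁻⁵ × 1.11) = 7.02 m/s
Converting: 7.02 m/s × 1.944 = 14 knots

14 knots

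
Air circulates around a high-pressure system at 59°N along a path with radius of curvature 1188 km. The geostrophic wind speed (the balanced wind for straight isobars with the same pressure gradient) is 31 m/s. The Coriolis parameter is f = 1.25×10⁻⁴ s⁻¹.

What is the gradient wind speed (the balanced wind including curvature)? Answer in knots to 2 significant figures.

Around a high, pressure-gradient force acts outward with centrifugal, so Coriolis balances both:
fV = (1/ρ)|∂P/∂n| + V²/R  →  V² − fR·V + fR·V_g = 0
With fR = 1.25×10⁻⁴ × 1188×10³ m = 148 m/s:
V = [fR − √((fR)² − 4 fR V_g)]/2 = [148 − √(148² − 4×148×31)]/2 = 44.1 m/s
Supergeostrophic (V > V_g = 31 m/s), as expected around a high.
Converting: 44.1 m/s × 1.944 = 86 knots

86 knots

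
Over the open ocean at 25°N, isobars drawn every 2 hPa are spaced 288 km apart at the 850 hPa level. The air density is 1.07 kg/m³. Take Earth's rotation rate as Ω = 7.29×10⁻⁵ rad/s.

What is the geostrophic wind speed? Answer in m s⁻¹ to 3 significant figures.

Coriolis parameter at 25°N:
f = 2Ω sin φ = 2 × 7.29×10⁻⁵ × sin 25° = 6.16×10⁻⁵ s⁻¹
Pressure gradient: |∂P/∂n| = 200 Pa / 288000 m = 6.94×10⁻⁴ Pa/m
Geostrophic balance (pressure-gradient force = Coriolis force):
V_g = (1/(fρ)) |∂P/∂n| = 6.94×10⁻⁴ / (6.16×10⁻⁵ × 1.07) = 10.5 m/s

10.5 m s⁻¹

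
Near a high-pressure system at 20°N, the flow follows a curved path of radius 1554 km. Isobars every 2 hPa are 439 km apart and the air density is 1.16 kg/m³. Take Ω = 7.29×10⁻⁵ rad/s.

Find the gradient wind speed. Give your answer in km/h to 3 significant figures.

32.0 km/h

Coriolis parameter at 20°N:
f = 2Ω sin φ = 2 × 7.29×10⁻⁵ × sin 20° = 4.99×10⁻⁵ s⁻¹
Pressure gradient: |∂P/∂n| = 200 Pa / 439000 m = 4.56×10⁻⁴ Pa/m
Geostrophic speed: V_g = |∂P/∂n|/(fρ) = 4.56×10⁻⁴/(4.99×10⁻⁵ × 1.16) = 7.88 m/s
Around a high, pressure-gradient force acts outward with centrifugal, so Coriolis balances both:
fV = (1/ρ)|∂P/∂n| + V²/R  →  V² − fR·V + fR·V_g = 0
With fR = 4.99×10⁻⁵ × 1554×10³ m = 77.5 m/s:
V = [fR − √((fR)² − 4 fR V_g)]/2 = [77.5 − √(77.5² − 4×77.5×7.88)]/2 = 8.9 m/s
Supergeostrophic (V > V_g = 7.88 m/s), as expected around a high.
Converting: 8.9 m/s × 3.6 = 32.0 km/h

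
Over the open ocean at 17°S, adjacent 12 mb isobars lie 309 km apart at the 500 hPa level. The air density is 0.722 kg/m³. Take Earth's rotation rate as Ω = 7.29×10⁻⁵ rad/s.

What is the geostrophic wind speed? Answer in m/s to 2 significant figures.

130 m/s

Coriolis parameter at 17°S:
f = 2Ω sin φ = 2 × 7.29×10⁻⁵ × sin 17° = 4.26×10⁻⁵ s⁻¹
Pressure gradient: |∂P/∂n| = 1200 Pa / 309000 m = 3.88×10⁻³ Pa/m
Geostrophic balance (pressure-gradient force = Coriolis force):
V_g = (1/(fρ)) |∂P/∂n| = 3.88×10⁻³ / (4.26×10⁻⁵ × 0.722) = 126 m/s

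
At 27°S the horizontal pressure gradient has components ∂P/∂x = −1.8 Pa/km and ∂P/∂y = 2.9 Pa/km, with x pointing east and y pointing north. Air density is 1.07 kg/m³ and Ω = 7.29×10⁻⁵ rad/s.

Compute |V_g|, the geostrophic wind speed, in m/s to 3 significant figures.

48.2 m/s

Coriolis parameter at 27°S:
f = 2Ω sin φ = 2 × 7.29×10⁻⁵ × sin 27° = 6.62×10⁻⁵ s⁻¹
In the Southern Hemisphere f is negative: f = −6.62×10⁻⁵ s⁻¹.
Component geostrophic relations (x east, y north):
u_g = −(1/(fρ)) ∂P/∂y,  v_g = (1/(fρ)) ∂P/∂x
u_g = −(2.9×10⁻³)/(−6.62×10⁻⁵ × 1.07) = 40.9 m/s;  v_g = (−1.8×10⁻³)/(−6.62×10⁻⁵ × 1.07) = 25.4 m/s
|V_g| = √(u_g² + v_g²) = 48.2 m/s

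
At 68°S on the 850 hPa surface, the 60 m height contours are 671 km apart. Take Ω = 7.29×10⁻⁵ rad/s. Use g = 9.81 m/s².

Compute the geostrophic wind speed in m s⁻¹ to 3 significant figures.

6.49 m s⁻¹

Coriolis parameter at 68°S:
f = 2Ω sin φ = 2 × 7.29×10⁻⁵ × sin 68° = 1.35×10⁻⁴ s⁻¹
Height gradient: |∂Z/∂n| = 60 m / 671000 m = 8.94×10⁻⁵
On a pressure surface, geostrophic balance gives V_g = (g/f)|∂Z/∂n|:
V_g = 9.81 × 8.94×10⁻⁵ / 1.35×10⁻⁴ = 6.49 m/s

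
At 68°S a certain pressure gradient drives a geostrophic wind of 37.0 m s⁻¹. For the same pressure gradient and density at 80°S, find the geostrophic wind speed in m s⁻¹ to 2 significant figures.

With the same pressure gradient and density, V_g ∝ 1/f ∝ 1/sin φ.
V₂ = V₁ · sin φ₁ / sin φ₂ = 37.0 × sin 68° / sin 80°
V₂ = 37.0 × 0.9272/0.9848 = 35 m s⁻¹

35 m s⁻¹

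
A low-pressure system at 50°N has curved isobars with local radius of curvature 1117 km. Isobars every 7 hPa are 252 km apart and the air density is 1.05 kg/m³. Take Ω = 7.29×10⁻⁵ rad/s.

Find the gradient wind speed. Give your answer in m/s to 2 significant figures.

20 m/s

Coriolis parameter at 50°N:
f = 2Ω sin φ = 2 × 7.29×10⁻⁵ × sin 50° = 1.12×10⁻⁴ s⁻¹
Pressure gradient: |∂P/∂n| = 700 Pa / 252000 m = 2.78×10⁻³ Pa/m
Geostrophic speed: V_g = |∂P/∂n|/(fρ) = 2.78×10⁻³/(1.12×10⁻⁴ × 1.05) = 23.7 m/s
Around a low, centrifugal force acts outward with Coriolis, so pressure-gradient force balances both:
(1/ρ)|∂P/∂n| = fV + V²/R  →  V² + fR·V − fR·V_g = 0
With fR = 1.12×10⁻⁴ × 1117×10³ m = 125 m/s:
V = [−fR + √((fR)² + 4 fR V_g)]/2 = [−125 + √(125² + 4×125×23.7)]/2 = 20.4 m/s
Subgeostrophic (V < V_g = 23.7 m/s), as expected around a low.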